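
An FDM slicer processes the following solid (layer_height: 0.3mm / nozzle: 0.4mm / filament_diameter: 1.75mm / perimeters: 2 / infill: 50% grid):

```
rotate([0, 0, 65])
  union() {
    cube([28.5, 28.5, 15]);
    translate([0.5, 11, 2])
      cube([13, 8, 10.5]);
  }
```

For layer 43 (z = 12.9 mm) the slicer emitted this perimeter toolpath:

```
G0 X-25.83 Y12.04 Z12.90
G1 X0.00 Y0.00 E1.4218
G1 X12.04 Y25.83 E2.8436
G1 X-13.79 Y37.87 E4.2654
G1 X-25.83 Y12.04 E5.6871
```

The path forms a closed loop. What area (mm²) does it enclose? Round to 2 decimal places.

812.15 mm²

Apply the shoelace formula to the sequence of (X, Y) vertices; enclosed area = 812.15 mm².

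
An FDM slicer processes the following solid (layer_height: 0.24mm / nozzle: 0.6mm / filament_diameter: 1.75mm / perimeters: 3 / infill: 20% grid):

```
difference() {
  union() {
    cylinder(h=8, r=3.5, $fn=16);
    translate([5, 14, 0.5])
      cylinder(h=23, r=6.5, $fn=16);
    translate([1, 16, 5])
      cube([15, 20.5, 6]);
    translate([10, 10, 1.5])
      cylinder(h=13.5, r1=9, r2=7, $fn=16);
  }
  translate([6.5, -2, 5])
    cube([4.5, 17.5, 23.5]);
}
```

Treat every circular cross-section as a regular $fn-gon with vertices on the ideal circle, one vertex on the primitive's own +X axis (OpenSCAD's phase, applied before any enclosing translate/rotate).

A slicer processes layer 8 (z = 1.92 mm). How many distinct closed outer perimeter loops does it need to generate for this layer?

At z = 1.92 mm: the r=3.5 cylinder gives a regular 16-gon of circumradius 3.5 (constant along its height); the r=6.5 cylinder at (5, 14) gives a regular 16-gon of circumradius 6.5 (constant along its height); the cube at (1, 16) does not reach this height (z outside [5, 11]); the cone at (10, 10) contributes a regular 16-gon of circumradius 8.938 (interpolated between r1=9 and r2=7 at t=0.031); Taking the union: the regions partially overlap (shared area 84.75 mm²), so overlapping operands fuse into one piece — 2 connected regions; the cube at (6.5, -2) does not reach this height (z outside [5, 28.5]); Taking the first minus the rest: none of the subtracted shapes is present at this height, so the result so far is unchanged — 2 connected regions. The result has 2 disconnected regions.

2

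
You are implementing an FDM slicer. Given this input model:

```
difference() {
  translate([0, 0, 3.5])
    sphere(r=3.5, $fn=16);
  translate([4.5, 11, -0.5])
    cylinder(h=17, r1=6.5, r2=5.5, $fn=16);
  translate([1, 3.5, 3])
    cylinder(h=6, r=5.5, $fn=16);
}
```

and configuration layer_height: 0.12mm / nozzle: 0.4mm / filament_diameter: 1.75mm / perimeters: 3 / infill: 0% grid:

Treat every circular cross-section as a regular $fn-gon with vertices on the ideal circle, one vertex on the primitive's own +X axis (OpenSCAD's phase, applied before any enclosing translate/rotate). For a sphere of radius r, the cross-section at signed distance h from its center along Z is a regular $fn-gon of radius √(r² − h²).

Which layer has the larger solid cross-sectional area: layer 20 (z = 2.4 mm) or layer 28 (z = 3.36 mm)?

Layer 20 (z = 2.4): the sphere: section is a regular 16-gon, circumradius = √(r²−h²) = √(3.5²−1.1²) = 3.323 (area = (16/2)·3.323²·sin(360°/16) = 33.80 mm²); the cone at (4.5, 11): at t=0.171 of its height the radius interpolates to r₁+(r₂−r₁)t = 6.329, giving a regular 16-gon of that circumradius (area = (16/2)·6.329²·sin(360°/16) = 122.65 mm²); the cylinder at (1, 3.5) is not intersected at this z (z outside [3, 9]); Subtracting the remaining from the first: starting from the r=3.5 sphere (33.80 mm²), the cone at (4.5, 11) misses the remaining region (no effect) — area = 33.80 mm². So its area = 33.80 mm². Layer 28 (z = 3.36): the r=3.5 sphere slices to a regular 16-gon of circumradius 3.497 (√(r²−h²) with h=0.14 from center) (area = (16/2)·3.497²·sin(360°/16) = 37.44 mm²); the cone at (4.5, 11) contributes a regular 16-gon of circumradius 6.273 (interpolated between r1=6.5 and r2=5.5 at t=0.227) (area = (16/2)·6.273²·sin(360°/16) = 120.47 mm²); the cylinder at (1, 3.5): section is a regular 16-gon, circumradius r=5.5 (area = (16/2)·5.500²·sin(360°/16) = 92.61 mm²); Taking the first minus the rest: starting from the r=3.5 sphere (37.44 mm²), the cone at (4.5, 11) misses the remaining region (no effect); the r=5.5 cylinder at (1, 3.5) partially overlaps it — only the 28.36 mm² overlap (of its 92.61 mm²) is removed, clipping the outline — area = 9.09 mm². So its area = 9.09 mm². Layer 20 is larger (33.80 vs 9.09 mm²).

layer 20 (z = 2.4 mm)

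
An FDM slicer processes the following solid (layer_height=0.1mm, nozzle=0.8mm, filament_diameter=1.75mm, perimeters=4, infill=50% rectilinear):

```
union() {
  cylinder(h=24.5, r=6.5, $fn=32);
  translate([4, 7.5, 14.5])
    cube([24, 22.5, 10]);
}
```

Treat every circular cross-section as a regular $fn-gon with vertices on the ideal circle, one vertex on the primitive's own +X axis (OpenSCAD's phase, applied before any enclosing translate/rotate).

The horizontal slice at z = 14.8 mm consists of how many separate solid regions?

2

At z = 14.8 mm: the r=6.5 cylinder contributes a regular 32-gon of circumradius 6.5; the 24×22.5 cube at (4, 7.5) contributes its full rectangle; Merging all regions: the 2 present regions are separate (no shared area or edge), so areas and boundary lengths simply add and each stays a separate island — 2 connected regions. The result has 2 disconnected regions.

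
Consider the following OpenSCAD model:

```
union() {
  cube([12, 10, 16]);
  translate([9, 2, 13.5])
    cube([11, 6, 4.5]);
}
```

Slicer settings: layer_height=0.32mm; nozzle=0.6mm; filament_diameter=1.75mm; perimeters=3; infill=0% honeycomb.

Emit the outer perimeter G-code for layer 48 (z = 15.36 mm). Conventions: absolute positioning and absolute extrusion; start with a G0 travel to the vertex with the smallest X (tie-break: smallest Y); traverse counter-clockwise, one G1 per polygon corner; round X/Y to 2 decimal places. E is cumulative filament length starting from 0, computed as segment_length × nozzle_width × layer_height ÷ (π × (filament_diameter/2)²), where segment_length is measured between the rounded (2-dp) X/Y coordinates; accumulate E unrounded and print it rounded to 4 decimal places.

At z = 15.36 mm: the cube is present — its section is the full 12×10 rectangle; the cube at (9, 2) (footprint 11×6) is included at this height; Merging all regions: the regions partially overlap (shared area 18.00 mm²), so overlapping operands fuse into one piece — 1 connected region. The outline is a single polygon with 8 vertices. Extrusion per mm of travel: 0.6 × 0.32 / (π × 0.875²) = 0.079824. Accumulating E over each segment gives final E = 4.7895.

G0 X0.00 Y0.00 Z15.36
G1 X12.00 Y0.00 E0.9579
G1 X12.00 Y2.00 E1.1175
G1 X20.00 Y2.00 E1.7561
G1 X20.00 Y8.00 E2.2351
G1 X12.00 Y8.00 E2.8737
G1 X12.00 Y10.00 E3.0333
G1 X0.00 Y10.00 E3.9912
G1 X0.00 Y0.00 E4.7895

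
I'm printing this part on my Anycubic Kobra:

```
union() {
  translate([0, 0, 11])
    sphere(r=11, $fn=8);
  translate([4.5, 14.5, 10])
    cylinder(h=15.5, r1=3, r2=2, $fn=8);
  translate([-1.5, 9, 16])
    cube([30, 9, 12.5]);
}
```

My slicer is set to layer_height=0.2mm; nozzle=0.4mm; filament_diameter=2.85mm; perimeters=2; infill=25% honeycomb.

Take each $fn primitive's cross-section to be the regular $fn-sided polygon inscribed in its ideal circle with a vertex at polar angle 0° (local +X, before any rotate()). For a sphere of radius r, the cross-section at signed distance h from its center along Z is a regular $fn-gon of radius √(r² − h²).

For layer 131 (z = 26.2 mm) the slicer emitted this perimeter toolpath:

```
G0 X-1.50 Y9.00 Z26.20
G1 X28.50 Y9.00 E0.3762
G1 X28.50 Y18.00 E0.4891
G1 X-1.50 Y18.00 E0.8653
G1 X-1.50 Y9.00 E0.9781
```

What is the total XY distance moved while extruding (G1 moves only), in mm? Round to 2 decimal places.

78.00 mm

Sum the Euclidean lengths of each G1 segment: total = 78.00 mm.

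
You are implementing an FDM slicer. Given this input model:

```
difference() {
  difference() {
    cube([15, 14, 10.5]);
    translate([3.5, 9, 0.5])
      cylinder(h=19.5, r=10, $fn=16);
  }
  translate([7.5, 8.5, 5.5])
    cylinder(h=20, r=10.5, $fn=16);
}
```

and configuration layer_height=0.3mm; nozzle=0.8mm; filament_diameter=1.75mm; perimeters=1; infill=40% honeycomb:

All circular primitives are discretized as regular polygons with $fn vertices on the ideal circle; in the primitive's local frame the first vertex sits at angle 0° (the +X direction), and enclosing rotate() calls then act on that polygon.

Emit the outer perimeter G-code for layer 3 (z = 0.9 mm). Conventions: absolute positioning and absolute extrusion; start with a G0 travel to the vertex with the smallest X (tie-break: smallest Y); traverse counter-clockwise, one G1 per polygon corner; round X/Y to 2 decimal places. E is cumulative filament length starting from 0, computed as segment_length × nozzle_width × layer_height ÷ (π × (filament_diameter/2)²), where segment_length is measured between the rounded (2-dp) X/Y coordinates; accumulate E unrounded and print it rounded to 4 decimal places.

G0 X7.68 Y0.00 Z0.90
G1 X15.00 Y0.00 E0.7304
G1 X15.00 Y14.00 E2.1273
G1 X11.95 Y14.00 E2.4316
G1 X12.74 Y12.83 E2.5725
G1 X13.50 Y9.00 E2.9621
G1 X12.74 Y5.17 E3.3517
G1 X10.57 Y1.93 E3.7408
G1 X7.68 Y0.00 E4.0876

At z = 0.9 mm: the cube is present — its section is the full 15×14 rectangle; the r=10 cylinder at (3.5, 9) contributes a regular 16-gon of circumradius 10; Taking the first minus the rest: starting from the 15×14 cube, the r=10 cylinder at (3.5, 9) partially overlaps it — only the 170.31 mm² overlap (of its 306.15 mm²) is removed, clipping the outline — 1 connected region; the cylinder at (7.5, 8.5) is absent (z outside [5.5, 25.5]); Subtracting the remaining from the first: none of the subtracted shapes is present at this height, so the result so far is unchanged — 1 connected region. The outline is a single polygon with 8 vertices. Extrusion per mm of travel: 0.8 × 0.3 / (π × 0.875²) = 0.099780. Accumulating E over each segment gives final E = 4.0876.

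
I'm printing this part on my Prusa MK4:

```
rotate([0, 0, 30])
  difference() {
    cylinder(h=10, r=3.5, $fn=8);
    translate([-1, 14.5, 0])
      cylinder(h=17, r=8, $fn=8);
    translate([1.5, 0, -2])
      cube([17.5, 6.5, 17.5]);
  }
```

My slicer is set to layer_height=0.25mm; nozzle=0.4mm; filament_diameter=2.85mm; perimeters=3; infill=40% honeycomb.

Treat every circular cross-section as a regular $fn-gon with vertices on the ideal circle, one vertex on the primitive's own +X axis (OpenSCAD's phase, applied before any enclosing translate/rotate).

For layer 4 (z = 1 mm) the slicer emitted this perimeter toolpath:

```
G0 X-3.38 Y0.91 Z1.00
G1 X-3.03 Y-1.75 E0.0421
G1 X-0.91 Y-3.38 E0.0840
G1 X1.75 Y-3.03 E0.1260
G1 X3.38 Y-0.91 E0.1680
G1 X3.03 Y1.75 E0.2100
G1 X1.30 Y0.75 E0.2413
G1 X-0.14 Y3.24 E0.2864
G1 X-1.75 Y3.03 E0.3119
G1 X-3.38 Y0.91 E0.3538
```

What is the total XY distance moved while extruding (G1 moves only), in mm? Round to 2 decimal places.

22.57 mm

Sum the Euclidean lengths of each G1 segment: total = 22.57 mm.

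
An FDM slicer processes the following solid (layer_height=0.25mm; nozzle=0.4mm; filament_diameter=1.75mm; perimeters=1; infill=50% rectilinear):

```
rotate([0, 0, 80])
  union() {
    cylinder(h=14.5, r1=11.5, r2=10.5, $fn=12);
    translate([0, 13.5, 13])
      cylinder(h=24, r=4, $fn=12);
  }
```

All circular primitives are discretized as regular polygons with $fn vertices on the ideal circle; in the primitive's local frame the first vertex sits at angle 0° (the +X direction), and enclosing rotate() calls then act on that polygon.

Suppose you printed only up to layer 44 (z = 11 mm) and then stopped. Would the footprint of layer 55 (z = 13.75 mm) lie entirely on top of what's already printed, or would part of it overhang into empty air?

part overhangs

Compare the two slices. At z = 11: the cone: at t=0.759 of its height the radius interpolates to r₁+(r₂−r₁)t = 10.741, giving a regular 12-gon of that circumradius (area = (12/2)·10.741²·sin(360°/12) = 346.13 mm²); the cylinder at (0, 13.5) is not intersected at this z (z outside [13, 37]); Taking the union: only the cone is present, so the union is just that shape — area = 346.13 mm²; (rotated 80° about Z; rotation is an isometry so areas/perimeters/island counts are preserved). At z = 13.75: the cone (r1=11.5→r2=10.5) has section circumradius 10.552 here — a regular 12-gon (area = (12/2)·10.552²·sin(360°/12) = 334.02 mm²); the r=4 cylinder at (0, 13.5) gives a regular 12-gon of circumradius 4 (constant along its height) (area = (12/2)·4.000²·sin(360°/12) = 48.00 mm²); Taking the union: the regions partially overlap — summed areas 382.02 mm² minus the doubly-counted overlap 2.06 mm² gives 379.95 mm² — area = 379.95 mm²; (rotated 80° about Z; rotation is an isometry so areas/perimeters/island counts are preserved). Checking containment: at z = 13.75 the cross-section extends beyond the z = 11 cross-section by about 45.16 mm².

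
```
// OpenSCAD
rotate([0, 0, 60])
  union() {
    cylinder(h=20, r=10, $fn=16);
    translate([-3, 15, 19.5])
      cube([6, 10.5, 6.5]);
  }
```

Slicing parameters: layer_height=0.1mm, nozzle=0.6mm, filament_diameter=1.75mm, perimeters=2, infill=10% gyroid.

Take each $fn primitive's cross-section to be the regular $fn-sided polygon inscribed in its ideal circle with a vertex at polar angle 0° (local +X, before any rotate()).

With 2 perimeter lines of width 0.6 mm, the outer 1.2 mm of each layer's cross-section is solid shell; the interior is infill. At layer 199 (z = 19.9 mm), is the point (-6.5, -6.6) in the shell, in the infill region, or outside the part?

At z = 19.9 mm: the cylinder: section is a regular 16-gon, circumradius r=10; the 6×10.5 cube at (-3, 15) contributes its full rectangle; Combining (union): the 2 present regions are separate (no shared area or edge), so areas and boundary lengths simply add and each stays a separate island — 2 connected regions; (whole slice rotated 60° about Z — lengths, areas and connectivity unchanged). Overall, the cross-section has 2 separate islands. Undo the 60° rotation: the query point maps to (-8.966, 2.329) in the un-rotated model frame. The nearest boundary edge runs (-10.00, 0.00)→(-9.24, 3.83); distance from the point to it = 0.56 mm. (Shell/infill is judged within the island containing the point — the largest one.) The point is inside the cross-section, 0.56 mm from the nearest boundary — within the 1.2 mm shell band (2 × 0.6).

shell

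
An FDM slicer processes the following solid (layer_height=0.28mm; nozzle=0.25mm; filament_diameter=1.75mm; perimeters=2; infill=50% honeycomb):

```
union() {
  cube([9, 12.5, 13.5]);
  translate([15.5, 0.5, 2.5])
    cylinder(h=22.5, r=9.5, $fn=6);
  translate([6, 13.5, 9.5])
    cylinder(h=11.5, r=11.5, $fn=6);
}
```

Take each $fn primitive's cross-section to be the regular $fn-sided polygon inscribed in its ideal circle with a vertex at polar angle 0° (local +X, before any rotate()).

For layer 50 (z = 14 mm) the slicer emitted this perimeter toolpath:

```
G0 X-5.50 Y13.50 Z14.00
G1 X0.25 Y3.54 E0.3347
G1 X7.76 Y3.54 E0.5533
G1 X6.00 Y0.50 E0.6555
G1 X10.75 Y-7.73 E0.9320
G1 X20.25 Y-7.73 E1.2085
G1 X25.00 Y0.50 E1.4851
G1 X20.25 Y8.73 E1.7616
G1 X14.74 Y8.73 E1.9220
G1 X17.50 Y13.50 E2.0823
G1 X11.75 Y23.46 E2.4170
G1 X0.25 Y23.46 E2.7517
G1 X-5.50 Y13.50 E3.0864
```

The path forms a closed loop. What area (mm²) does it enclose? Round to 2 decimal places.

557.41 mm²

Apply the shoelace formula to the sequence of (X, Y) vertices; enclosed area = 557.41 mm².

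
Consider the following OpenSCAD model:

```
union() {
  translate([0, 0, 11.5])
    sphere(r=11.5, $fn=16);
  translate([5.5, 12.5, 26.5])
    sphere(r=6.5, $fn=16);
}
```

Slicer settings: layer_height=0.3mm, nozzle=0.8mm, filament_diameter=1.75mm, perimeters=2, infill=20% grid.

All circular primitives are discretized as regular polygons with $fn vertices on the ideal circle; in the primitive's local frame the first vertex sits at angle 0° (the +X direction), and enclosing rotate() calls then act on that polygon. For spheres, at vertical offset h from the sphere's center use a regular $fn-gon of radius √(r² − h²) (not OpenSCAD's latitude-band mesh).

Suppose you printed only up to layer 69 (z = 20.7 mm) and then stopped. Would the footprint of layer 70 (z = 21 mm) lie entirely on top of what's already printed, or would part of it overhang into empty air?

part overhangs

Compare the two slices. At z = 20.7: the r=11.5 sphere contributes a regular 16-gon of circumradius √(11.5²−9.2²) = 6.900 (area = (16/2)·6.900²·sin(360°/16) = 145.76 mm²); the sphere at (5.5, 12.5): section is a regular 16-gon, circumradius = √(r²−h²) = √(6.5²−5.8²) = 2.934 (area = (16/2)·2.934²·sin(360°/16) = 26.36 mm²); Taking the union: the 2 present regions are separate (no shared area or edge), so areas and boundary lengths simply add and each stays a separate island — area = 172.12 mm². At z = 21: the r=11.5 sphere slices to a regular 16-gon of circumradius 6.481 (√(r²−h²) with h=9.5 from center) (area = (16/2)·6.481²·sin(360°/16) = 128.58 mm²); the sphere at (5.5, 12.5): section is a regular 16-gon, circumradius = √(r²−h²) = √(6.5²−5.5²) = 3.464 (area = (16/2)·3.464²·sin(360°/16) = 36.74 mm²); Merging all regions: the 2 present regions are separate (no shared area or edge), so areas and boundary lengths simply add and each stays a separate island — area = 165.32 mm². Checking containment: at z = 21 the cross-section extends beyond the z = 20.7 cross-section by about 10.38 mm².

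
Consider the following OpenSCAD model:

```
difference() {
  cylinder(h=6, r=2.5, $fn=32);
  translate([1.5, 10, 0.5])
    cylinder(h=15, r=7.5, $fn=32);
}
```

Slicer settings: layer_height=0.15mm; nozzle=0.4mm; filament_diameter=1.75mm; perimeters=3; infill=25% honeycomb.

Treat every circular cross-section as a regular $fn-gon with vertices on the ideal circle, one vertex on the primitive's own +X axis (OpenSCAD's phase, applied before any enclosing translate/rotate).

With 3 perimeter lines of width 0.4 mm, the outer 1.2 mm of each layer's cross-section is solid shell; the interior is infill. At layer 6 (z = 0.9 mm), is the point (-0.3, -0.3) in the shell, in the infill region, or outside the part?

At z = 0.9 mm: the r=2.5 cylinder contributes a regular 32-gon of circumradius 2.5; the r=7.5 cylinder at (1.5, 10) contributes a regular 32-gon of circumradius 7.5; Taking the first minus the rest: starting from the r=2.5 cylinder, the r=7.5 cylinder at (1.5, 10) misses the remaining region (no effect) — 1 connected region. Overall, the cross-section is a single solid region. The nearest boundary edge runs (-1.39, -2.08)→(-1.77, -1.77); distance from the point to it = 2.07 mm. The point is inside the cross-section and 2.07 mm from the nearest boundary — more than the 1.2 mm shell width (3 × 0.4), so it's in the infill interior.

infill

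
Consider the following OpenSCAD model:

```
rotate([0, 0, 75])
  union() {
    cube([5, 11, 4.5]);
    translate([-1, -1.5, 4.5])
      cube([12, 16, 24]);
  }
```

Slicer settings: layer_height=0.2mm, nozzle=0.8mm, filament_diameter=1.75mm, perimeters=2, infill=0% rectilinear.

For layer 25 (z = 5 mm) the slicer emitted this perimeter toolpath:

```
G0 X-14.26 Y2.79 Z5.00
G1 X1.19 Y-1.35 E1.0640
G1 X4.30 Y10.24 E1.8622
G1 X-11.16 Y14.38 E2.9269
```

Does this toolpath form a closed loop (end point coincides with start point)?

no

Start point (G0): (-14.26, 2.79). End point (last G1): the path does not return to the start — open.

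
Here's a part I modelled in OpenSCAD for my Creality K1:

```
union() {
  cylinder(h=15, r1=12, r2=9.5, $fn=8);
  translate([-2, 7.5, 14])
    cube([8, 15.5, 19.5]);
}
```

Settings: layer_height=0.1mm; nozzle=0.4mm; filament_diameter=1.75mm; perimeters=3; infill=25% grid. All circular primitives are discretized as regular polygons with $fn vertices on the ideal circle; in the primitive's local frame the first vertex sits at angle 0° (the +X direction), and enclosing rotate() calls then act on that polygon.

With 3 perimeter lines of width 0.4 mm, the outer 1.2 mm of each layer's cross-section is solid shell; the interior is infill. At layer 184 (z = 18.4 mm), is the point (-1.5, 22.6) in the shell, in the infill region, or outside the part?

shell

At z = 18.4 mm: the cone is absent (z outside [0, 15]); the cube at (-2, 7.5) is present — its section is the full 8×15.5 rectangle; Combining (union): only the 8×15.5 cube at (-2, 7.5) is present, so the union is just that shape — 1 connected region. Overall, the cross-section is a single solid region. The nearest boundary edge runs (6.00, 23.00)→(-2.00, 23.00); distance from the point to it = 0.40 mm. The point is inside the cross-section, 0.40 mm from the nearest boundary — within the 1.2 mm shell band (3 × 0.4).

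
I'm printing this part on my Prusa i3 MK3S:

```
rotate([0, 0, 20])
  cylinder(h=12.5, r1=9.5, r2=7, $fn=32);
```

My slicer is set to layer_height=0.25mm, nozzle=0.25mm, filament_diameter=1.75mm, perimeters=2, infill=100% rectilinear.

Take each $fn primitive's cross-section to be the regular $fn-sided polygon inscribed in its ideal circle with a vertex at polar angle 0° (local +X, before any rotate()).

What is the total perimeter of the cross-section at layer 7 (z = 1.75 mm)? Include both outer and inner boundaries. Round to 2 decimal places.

At z = 1.75 mm: the cone contributes a regular 32-gon of circumradius 9.150 (interpolated between r1=9.5 and r2=7 at t=0.140) (perimeter = 2·32·9.150·sin(180°/32) = 57.40 mm); (rotated 20° about Z; rotation is an isometry so areas/perimeters/island counts are preserved). Overall, the cross-section is a single solid region. Total boundary length (outer) = 57.40 mm.

57.40 mm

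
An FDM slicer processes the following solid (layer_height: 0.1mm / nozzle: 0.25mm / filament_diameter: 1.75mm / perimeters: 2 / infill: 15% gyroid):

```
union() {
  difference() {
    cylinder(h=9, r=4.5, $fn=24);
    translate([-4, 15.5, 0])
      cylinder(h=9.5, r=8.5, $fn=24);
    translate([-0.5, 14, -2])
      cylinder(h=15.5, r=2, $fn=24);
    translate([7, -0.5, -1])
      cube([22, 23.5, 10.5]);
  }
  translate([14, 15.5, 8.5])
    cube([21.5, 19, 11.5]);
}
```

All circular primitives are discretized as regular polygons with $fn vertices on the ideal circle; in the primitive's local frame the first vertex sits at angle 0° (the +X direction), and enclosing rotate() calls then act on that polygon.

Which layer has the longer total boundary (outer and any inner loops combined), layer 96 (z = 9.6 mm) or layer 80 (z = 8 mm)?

layer 96 (z = 9.6 mm)

Layer 96 (z = 9.6): the cylinder is absent (z outside [0, 9]); the cylinder at (-4, 15.5) is absent (z outside [0, 9.5]); the r=2 cylinder at (-0.5, 14) contributes a regular 24-gon of circumradius 2 (perimeter = 2·24·2.000·sin(180°/24) = 12.53 mm); the cube at (7, -0.5) is absent (z outside [-1, 9.5]); Taking the first minus the rest: the first operand is absent here, so nothing remains; the cube at (14, 15.5) is present — its section is the full 21.5×19 rectangle (perimeter 81.00 mm); Combining (union): only the 21.5×19 cube at (14, 15.5) is present, so the union is just that shape — boundary = 81.00 mm. So its perimeter = 81.00 mm. Layer 80 (z = 8): the cylinder: section is a regular 24-gon, circumradius r=4.5 (perimeter = 2·24·4.500·sin(180°/24) = 28.19 mm); the r=8.5 cylinder at (-4, 15.5) contributes a regular 24-gon of circumradius 8.5 (perimeter = 2·24·8.500·sin(180°/24) = 53.25 mm); the r=2 cylinder at (-0.5, 14) gives a regular 24-gon of circumradius 2 (constant along its height) (perimeter = 2·24·2.000·sin(180°/24) = 12.53 mm); the cube at (7, -0.5) (footprint 22×23.5) is included at this height (perimeter 91.00 mm); Subtracting the remaining from the first: starting from the r=4.5 cylinder, the r=8.5 cylinder at (-4, 15.5) misses the remaining region (no effect); the r=2 cylinder at (-0.5, 14) misses the remaining region (no effect); the 22×23.5 cube at (7, -0.5) misses the remaining region (no effect) — boundary = 28.19 mm; the cube at (14, 15.5) does not reach this height (z outside [8.5, 20]); Combining (union): only that combined region is present, so the union is just that shape — boundary = 28.19 mm. So its perimeter = 28.19 mm. Layer 96 is larger (81.00 vs 28.19 mm).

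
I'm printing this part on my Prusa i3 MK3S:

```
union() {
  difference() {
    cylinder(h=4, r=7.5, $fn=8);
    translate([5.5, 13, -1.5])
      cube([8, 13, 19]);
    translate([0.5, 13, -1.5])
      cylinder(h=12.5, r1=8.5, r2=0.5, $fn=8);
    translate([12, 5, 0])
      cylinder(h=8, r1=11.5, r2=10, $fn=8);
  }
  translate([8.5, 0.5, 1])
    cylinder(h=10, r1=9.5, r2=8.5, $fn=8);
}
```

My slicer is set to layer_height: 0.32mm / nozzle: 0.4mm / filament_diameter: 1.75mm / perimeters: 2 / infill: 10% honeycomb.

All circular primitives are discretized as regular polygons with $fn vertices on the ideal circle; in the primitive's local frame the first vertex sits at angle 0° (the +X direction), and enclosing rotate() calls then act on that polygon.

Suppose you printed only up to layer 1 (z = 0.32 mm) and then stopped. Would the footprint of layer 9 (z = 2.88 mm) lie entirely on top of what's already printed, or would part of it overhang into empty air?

Compare the two slices. At z = 0.32: the r=7.5 cylinder contributes a regular 8-gon of circumradius 7.5 (area = (8/2)·7.500²·sin(360°/8) = 159.10 mm²); the 8×13 cube at (5.5, 13) contributes its full rectangle (area 104.00 mm²); the cone at (0.5, 13) contributes a regular 8-gon of circumradius 7.335 (interpolated between r1=8.5 and r2=0.5 at t=0.146) (area = (8/2)·7.335²·sin(360°/8) = 152.18 mm²); the cone at (12, 5) contributes a regular 8-gon of circumradius 11.440 (interpolated between r1=11.5 and r2=10 at t=0.040) (area = (8/2)·11.440²·sin(360°/8) = 370.17 mm²); After the difference (first − rest): starting from the r=7.5 cylinder (159.10 mm²), the 8×13 cube at (5.5, 13) misses the remaining region (no effect); the cone at (0.5, 13) partially overlaps it — only the 4.01 mm² overlap (of its 152.18 mm²) is removed, clipping the outline; the cone at (12, 5) partially overlaps it — only the 40.87 mm² overlap (of its 370.17 mm²) is removed, clipping the outline — area = 114.21 mm²; the cone at (8.5, 0.5) is not intersected at this z (z outside [1, 11]); Taking the union: only the result so far is present, so the union is just that shape — area = 114.21 mm². At z = 2.88: the cylinder: section is a regular 8-gon, circumradius r=7.5 (area = (8/2)·7.500²·sin(360°/8) = 159.10 mm²); the cube at (5.5, 13) (footprint 8×13) is included at this height (area 104.00 mm²); the cone at (0.5, 13) (r1=8.5→r2=0.5) has section circumradius 5.697 here — a regular 8-gon (area = (8/2)·5.697²·sin(360°/8) = 91.79 mm²); the cone at (12, 5) (r1=11.5→r2=10) has section circumradius 10.960 here — a regular 8-gon (area = (8/2)·10.960²·sin(360°/8) = 339.76 mm²); After the difference (first − rest): starting from the r=7.5 cylinder (159.10 mm²), the 8×13 cube at (5.5, 13) misses the remaining region (no effect); the cone at (0.5, 13) misses the remaining region (no effect); the cone at (12, 5) partially overlaps it — only the 35.99 mm² overlap (of its 339.76 mm²) is removed, clipping the outline — area = 123.11 mm²; the cone at (8.5, 0.5): at t=0.188 of its height the radius interpolates to r₁+(r₂−r₁)t = 9.312, giving a regular 8-gon of that circumradius (area = (8/2)·9.312²·sin(360°/8) = 245.26 mm²); Merging all regions: the regions partially overlap — summed areas 368.37 mm² minus the doubly-counted overlap 34.07 mm² gives 334.30 mm² — area = 334.30 mm². Checking containment: at z = 2.88 the cross-section extends beyond the z = 0.32 cross-section by about 220.09 mm².

part overhangs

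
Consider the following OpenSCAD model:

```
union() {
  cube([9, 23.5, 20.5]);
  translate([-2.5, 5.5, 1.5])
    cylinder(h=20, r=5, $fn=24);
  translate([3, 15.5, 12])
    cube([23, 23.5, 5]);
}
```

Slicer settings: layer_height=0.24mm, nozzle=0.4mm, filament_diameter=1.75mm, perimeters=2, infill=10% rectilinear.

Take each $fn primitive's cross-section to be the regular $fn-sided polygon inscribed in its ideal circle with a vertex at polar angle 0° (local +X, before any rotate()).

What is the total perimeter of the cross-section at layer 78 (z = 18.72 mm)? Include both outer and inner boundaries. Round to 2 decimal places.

At z = 18.72 mm: the cube is present — its section is the full 9×23.5 rectangle (perimeter 65.00 mm); the r=5 cylinder at (-2.5, 5.5) gives a regular 24-gon of circumradius 5 (constant along its height) (perimeter = 2·24·5.000·sin(180°/24) = 31.33 mm); the cube at (3, 15.5) is not intersected at this z (z outside [12, 17]); Merging all regions: the regions partially overlap (shared area 15.06 mm²), so the edge portions inside another operand are dropped and the merged outline is re-measured after clipping — boundary = 77.22 mm. Overall, the cross-section is a single solid region. Total boundary length (outer) = 77.22 mm.

77.22 mm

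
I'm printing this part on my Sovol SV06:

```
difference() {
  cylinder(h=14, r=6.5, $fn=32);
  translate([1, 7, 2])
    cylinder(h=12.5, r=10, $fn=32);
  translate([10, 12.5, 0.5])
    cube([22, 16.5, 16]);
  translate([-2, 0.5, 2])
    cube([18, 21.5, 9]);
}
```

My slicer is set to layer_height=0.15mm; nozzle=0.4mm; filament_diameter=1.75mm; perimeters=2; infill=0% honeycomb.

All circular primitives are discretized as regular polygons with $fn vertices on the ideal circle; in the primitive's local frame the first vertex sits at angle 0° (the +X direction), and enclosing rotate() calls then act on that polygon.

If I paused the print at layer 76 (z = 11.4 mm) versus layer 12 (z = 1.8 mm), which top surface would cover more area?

Layer 76 (z = 11.4): the r=6.5 cylinder contributes a regular 32-gon of circumradius 6.5 (area = (32/2)·6.500²·sin(360°/32) = 131.88 mm²); the r=10 cylinder at (1, 7) gives a regular 32-gon of circumradius 10 (constant along its height) (area = (32/2)·10.000²·sin(360°/32) = 312.14 mm²); the 22×16.5 cube at (10, 12.5) contributes its full rectangle (area 363.00 mm²); the cube at (-2, 0.5) is absent (z outside [2, 11]); After the difference (first − rest): starting from the r=6.5 cylinder (131.88 mm²), the r=10 cylinder at (1, 7) partially overlaps it — only the 93.69 mm² overlap (of its 312.14 mm²) is removed, clipping the outline; the 22×16.5 cube at (10, 12.5) misses the remaining region (no effect) — area = 38.19 mm². So its area = 38.19 mm². Layer 12 (z = 1.8): the r=6.5 cylinder gives a regular 32-gon of circumradius 6.5 (constant along its height) (area = (32/2)·6.500²·sin(360°/32) = 131.88 mm²); the cylinder at (1, 7) is absent (z outside [2, 14.5]); the 22×16.5 cube at (10, 12.5) contributes its full rectangle (area 363.00 mm²); the cube at (-2, 0.5) is not intersected at this z (z outside [2, 11]); After the difference (first − rest): starting from the r=6.5 cylinder (131.88 mm²), the 22×16.5 cube at (10, 12.5) misses the remaining region (no effect) — area = 131.88 mm². So its area = 131.88 mm². Layer 12 is larger (131.88 vs 38.19 mm²).

layer 12 (z = 1.8 mm)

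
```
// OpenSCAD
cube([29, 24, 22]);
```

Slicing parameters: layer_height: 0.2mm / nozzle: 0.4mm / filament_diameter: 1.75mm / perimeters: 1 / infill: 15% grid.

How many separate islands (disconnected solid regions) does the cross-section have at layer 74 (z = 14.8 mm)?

1

At z = 14.8 mm: the cube (footprint 29×24) is included at this height. Overall, the cross-section is a single solid region. Island count = 1.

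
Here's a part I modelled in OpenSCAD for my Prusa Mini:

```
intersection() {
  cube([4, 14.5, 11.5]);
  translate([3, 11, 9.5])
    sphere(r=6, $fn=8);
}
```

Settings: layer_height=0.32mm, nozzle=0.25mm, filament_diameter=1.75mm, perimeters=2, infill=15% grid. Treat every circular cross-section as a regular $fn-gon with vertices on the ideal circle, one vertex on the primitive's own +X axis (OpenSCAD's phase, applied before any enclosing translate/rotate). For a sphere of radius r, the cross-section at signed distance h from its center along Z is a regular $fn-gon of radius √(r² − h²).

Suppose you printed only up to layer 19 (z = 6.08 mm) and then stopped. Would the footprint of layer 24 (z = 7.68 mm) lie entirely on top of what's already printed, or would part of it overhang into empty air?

part overhangs

Compare the two slices. At z = 6.08: the cube (footprint 4×14.5) is included at this height (area 58.00 mm²); the r=6 sphere at (3, 11) slices to a regular 8-gon of circumradius 4.930 (√(r²−h²) with h=3.42 from center) (area = (8/2)·4.930²·sin(360°/8) = 68.74 mm²); Keeping only the common overlap: the r=6 sphere at (3, 11) partially overlaps the 4×14.5 cube; clipping to the common part keeps 31.65 mm² — area = 31.65 mm². At z = 7.68: the 4×14.5 cube contributes its full rectangle (area 58.00 mm²); the sphere at (3, 11): section is a regular 8-gon, circumradius = √(r²−h²) = √(6²−1.82²) = 5.717 (area = (8/2)·5.717²·sin(360°/8) = 92.45 mm²); Keeping only the common overlap: the r=6 sphere at (3, 11) partially overlaps the 4×14.5 cube; clipping to the common part keeps 34.80 mm² — area = 34.80 mm². Checking containment: at z = 7.68 the cross-section extends beyond the z = 6.08 cross-section by about 3.15 mm².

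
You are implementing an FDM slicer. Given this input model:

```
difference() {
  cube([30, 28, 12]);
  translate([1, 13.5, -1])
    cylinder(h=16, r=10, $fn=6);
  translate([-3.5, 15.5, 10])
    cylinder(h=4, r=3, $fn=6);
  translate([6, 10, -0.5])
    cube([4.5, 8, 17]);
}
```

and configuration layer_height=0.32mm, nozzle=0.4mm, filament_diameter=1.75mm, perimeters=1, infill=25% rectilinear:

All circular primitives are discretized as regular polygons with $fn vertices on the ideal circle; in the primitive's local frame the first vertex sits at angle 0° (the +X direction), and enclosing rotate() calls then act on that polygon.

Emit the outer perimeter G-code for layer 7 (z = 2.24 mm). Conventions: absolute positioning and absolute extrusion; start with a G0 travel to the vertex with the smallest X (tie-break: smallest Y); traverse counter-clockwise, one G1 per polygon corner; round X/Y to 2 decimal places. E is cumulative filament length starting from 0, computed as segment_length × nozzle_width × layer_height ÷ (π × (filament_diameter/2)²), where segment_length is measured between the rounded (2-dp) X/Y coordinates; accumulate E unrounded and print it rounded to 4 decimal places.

G0 X0.00 Y0.00 Z2.24
G1 X30.00 Y0.00 E1.5965
G1 X30.00 Y28.00 E3.0865
G1 X0.00 Y28.00 E4.6830
G1 X0.00 Y22.16 E4.9938
G1 X6.00 Y22.16 E5.3131
G1 X8.40 Y18.00 E5.5687
G1 X10.50 Y18.00 E5.6804
G1 X10.50 Y14.37 E5.8736
G1 X11.00 Y13.50 E5.9270
G1 X10.50 Y12.63 E5.9804
G1 X10.50 Y10.00 E6.1204
G1 X8.98 Y10.00 E6.2013
G1 X6.00 Y4.84 E6.5184
G1 X0.00 Y4.84 E6.8377
G1 X0.00 Y0.00 E7.0952

At z = 2.24 mm: the cube is present — its section is the full 30×28 rectangle; the r=10 cylinder at (1, 13.5) contributes a regular 6-gon of circumradius 10; the cylinder at (-3.5, 15.5) is absent (z outside [10, 14]); the 4.5×8 cube at (6, 10) contributes its full rectangle; Subtracting the remaining from the first: starting from the 30×28 cube, the r=10 cylinder at (1, 13.5) partially overlaps it — only the 147.22 mm² overlap (of its 259.81 mm²) is removed, clipping the outline; the 4.5×8 cube at (6, 10) partially overlaps it — only the 5.81 mm² overlap (of its 36.00 mm²) is removed, clipping the outline — 1 connected region. The outline is a single polygon with 15 vertices. Extrusion per mm of travel: 0.4 × 0.32 / (π × 0.875²) = 0.053216. Accumulating E over each segment gives final E = 7.0952.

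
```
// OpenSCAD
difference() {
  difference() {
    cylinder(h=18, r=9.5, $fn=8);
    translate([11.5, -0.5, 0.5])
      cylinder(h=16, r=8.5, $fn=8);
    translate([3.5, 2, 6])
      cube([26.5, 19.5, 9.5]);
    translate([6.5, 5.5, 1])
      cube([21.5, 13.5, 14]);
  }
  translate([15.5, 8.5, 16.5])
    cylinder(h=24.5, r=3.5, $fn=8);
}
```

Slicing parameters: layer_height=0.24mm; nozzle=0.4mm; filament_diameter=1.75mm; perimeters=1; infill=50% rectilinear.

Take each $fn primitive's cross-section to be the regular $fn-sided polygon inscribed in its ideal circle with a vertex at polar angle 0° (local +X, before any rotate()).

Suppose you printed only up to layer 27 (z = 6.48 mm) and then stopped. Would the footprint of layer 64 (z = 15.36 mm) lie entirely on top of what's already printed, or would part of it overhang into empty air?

entirely on top

Compare the two slices. At z = 6.48: the r=9.5 cylinder gives a regular 8-gon of circumradius 9.5 (constant along its height) (area = (8/2)·9.500²·sin(360°/8) = 255.27 mm²); the r=8.5 cylinder at (11.5, -0.5) gives a regular 8-gon of circumradius 8.5 (constant along its height) (area = (8/2)·8.500²·sin(360°/8) = 204.35 mm²); the cube at (3.5, 2) is present — its section is the full 26.5×19.5 rectangle (area 516.75 mm²); the cube at (6.5, 5.5) (footprint 21.5×13.5) is included at this height (area 290.25 mm²); After the difference (first − rest): starting from the r=9.5 cylinder (255.27 mm²), the r=8.5 cylinder at (11.5, -0.5) partially overlaps it — only the 48.90 mm² overlap (of its 204.35 mm²) is removed, clipping the outline; the 26.5×19.5 cube at (3.5, 2) partially overlaps it — only the 10.23 mm² overlap (of its 516.75 mm²) is removed, clipping the outline; the 21.5×13.5 cube at (6.5, 5.5) misses the remaining region (no effect) — area = 196.13 mm²; the cylinder at (15.5, 8.5) is absent (z outside [16.5, 41]); Taking the first minus the rest: none of the subtracted shapes is present at this height, so that combined region is unchanged — area = 196.13 mm². At z = 15.36: the cylinder: section is a regular 8-gon, circumradius r=9.5 (area = (8/2)·9.500²·sin(360°/8) = 255.27 mm²); the r=8.5 cylinder at (11.5, -0.5) contributes a regular 8-gon of circumradius 8.5 (area = (8/2)·8.500²·sin(360°/8) = 204.35 mm²); the cube at (3.5, 2) (footprint 26.5×19.5) is included at this height (area 516.75 mm²); the cube at (6.5, 5.5) is not intersected at this z (z outside [1, 15]); Subtracting the remaining from the first: starting from the r=9.5 cylinder (255.27 mm²), the r=8.5 cylinder at (11.5, -0.5) partially overlaps it — only the 48.90 mm² overlap (of its 204.35 mm²) is removed, clipping the outline; the 26.5×19.5 cube at (3.5, 2) partially overlaps it — only the 10.23 mm² overlap (of its 516.75 mm²) is removed, clipping the outline — area = 196.13 mm²; the cylinder at (15.5, 8.5) is absent (z outside [16.5, 41]); Taking the first minus the rest: none of the subtracted shapes is present at this height, so the result so far is unchanged — area = 196.13 mm². Checking containment: the cross-section at z = 15.36 is a subset of the cross-section at z = 6.48.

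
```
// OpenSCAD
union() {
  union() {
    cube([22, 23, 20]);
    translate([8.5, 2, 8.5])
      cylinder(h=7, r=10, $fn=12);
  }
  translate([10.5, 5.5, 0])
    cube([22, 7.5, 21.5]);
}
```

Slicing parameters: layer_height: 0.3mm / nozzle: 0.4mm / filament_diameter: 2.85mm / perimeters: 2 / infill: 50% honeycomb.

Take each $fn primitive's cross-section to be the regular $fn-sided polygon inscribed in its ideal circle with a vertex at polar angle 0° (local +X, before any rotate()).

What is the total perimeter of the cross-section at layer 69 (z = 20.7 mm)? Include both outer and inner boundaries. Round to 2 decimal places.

At z = 20.7 mm: the cube is not intersected at this z (z outside [0, 20]); the cylinder at (8.5, 2) does not reach this height (z outside [8.5, 15.5]); Combining (union): nothing is present at this height; the 22×7.5 cube at (10.5, 5.5) contributes its full rectangle (perimeter 59.00 mm); Merging all regions: only the 22×7.5 cube at (10.5, 5.5) is present, so the union is just that shape — boundary = 59.00 mm. Overall, the cross-section is a single solid region. Total boundary length (outer) = 59.00 mm.

59.00 mm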